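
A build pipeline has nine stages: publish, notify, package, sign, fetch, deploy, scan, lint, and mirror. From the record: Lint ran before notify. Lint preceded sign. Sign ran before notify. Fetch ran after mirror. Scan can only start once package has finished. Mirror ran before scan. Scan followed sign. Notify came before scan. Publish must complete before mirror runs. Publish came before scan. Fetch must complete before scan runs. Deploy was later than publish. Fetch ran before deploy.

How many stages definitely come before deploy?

3

Directly stated before deploy: fetch and publish.
Mirror reaches deploy via mirror → fetch → deploy.
That's fetch, mirror, and publish — 3 in all.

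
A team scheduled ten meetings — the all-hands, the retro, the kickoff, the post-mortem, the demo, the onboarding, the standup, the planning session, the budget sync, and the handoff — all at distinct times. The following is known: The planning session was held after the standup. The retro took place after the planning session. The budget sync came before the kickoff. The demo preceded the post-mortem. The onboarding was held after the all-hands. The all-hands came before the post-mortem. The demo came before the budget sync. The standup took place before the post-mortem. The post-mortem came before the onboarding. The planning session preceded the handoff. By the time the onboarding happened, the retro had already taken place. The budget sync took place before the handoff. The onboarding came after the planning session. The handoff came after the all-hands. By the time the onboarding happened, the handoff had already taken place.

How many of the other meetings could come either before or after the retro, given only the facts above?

Forced before the retro: the planning session and the standup; forced after the retro: the onboarding.
That leaves the all-hands, the budget sync, the demo, the handoff, the kickoff, and the post-mortem with no forced order relative to the retro — 6.

6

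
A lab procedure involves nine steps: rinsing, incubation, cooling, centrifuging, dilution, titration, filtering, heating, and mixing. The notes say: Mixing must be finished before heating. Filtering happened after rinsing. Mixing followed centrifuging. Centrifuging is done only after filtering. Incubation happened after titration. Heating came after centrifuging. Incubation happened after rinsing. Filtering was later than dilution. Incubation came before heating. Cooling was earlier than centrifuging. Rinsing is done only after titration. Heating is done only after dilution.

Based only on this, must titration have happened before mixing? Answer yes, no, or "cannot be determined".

yes

Chain the constraints: titration → rinsing → filtering → centrifuging → mixing. Each link is directly stated, so titration comes before mixing.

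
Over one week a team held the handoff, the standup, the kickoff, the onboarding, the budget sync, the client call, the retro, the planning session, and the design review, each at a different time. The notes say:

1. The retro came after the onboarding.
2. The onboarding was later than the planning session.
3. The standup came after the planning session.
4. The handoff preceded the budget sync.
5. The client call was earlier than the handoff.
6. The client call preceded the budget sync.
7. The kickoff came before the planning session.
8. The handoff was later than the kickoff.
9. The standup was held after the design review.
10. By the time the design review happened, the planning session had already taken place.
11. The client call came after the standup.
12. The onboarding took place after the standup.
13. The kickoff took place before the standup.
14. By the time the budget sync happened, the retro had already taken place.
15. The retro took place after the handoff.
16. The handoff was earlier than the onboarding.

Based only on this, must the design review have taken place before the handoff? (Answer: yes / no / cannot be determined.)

Chain the constraints: the design review → the standup → the client call → the handoff. Each link is directly stated, so the design review comes before the handoff.

yes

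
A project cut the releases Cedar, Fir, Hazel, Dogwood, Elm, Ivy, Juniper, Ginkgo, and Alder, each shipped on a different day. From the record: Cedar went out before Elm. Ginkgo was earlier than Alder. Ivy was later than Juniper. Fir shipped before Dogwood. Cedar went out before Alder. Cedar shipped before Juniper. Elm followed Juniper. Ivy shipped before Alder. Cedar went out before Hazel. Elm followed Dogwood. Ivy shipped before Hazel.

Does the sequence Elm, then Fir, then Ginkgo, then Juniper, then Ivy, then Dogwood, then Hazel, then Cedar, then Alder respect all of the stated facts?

no

The constraints require Cedar before Elm, but in the proposed sequence Elm appears ahead of Cedar. That one violation is enough.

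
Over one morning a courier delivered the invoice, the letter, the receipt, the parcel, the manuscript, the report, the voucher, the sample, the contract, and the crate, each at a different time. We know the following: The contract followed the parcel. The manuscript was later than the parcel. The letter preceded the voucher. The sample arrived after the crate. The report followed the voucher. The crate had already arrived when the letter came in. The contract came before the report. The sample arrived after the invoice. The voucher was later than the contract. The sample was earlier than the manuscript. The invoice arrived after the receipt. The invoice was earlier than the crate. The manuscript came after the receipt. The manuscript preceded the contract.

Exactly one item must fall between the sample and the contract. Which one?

Tracing the constraints gives the sample → the manuscript → the contract, so the manuscript sits after the sample and before the contract.
No other item is forced both after the sample and before the contract.

the manuscript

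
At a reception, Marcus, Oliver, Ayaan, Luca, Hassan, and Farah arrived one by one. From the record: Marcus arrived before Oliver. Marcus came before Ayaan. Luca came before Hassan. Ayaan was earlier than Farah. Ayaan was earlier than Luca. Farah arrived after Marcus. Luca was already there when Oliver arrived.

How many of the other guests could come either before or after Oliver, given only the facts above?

2

Forced before Oliver: Ayaan, Luca, and Marcus.
That leaves Farah and Hassan with no forced order relative to Oliver — 2.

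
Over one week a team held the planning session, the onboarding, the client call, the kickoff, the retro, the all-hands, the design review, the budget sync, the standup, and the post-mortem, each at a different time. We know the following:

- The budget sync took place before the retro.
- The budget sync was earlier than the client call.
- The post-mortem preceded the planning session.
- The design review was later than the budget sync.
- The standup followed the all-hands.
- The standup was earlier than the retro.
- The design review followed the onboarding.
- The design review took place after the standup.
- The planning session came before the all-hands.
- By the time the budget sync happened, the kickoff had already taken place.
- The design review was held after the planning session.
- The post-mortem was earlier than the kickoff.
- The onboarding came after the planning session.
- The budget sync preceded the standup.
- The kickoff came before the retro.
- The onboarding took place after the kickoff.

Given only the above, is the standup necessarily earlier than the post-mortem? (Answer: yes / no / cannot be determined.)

Tracing the constraints gives the post-mortem → the kickoff → the budget sync → the standup, so the post-mortem must come before the standup.
That means the standup cannot be before the post-mortem.

no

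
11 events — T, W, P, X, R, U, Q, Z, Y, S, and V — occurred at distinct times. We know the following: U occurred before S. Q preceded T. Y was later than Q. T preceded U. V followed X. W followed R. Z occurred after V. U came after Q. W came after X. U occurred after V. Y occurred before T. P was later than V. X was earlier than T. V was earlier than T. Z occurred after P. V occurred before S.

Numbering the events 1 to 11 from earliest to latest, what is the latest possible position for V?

6

V must come before P, S, T, U, and Z — 5 events forced after it.
Everything else can be placed before V in some valid order, so V can sit as late as position 11 − 5 = 6.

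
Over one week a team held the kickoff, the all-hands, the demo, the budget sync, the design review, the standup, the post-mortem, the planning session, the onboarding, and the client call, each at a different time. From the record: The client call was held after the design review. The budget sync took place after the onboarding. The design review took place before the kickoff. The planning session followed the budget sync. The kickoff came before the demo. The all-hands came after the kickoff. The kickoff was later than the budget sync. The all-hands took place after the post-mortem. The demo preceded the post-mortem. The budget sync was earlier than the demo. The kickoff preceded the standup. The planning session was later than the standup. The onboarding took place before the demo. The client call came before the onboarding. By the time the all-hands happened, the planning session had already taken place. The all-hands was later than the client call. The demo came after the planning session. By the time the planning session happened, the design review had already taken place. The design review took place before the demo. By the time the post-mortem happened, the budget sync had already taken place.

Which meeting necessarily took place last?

Every other meeting has a chain of constraints placing it before the all-hands, so the all-hands is last.

the all-hands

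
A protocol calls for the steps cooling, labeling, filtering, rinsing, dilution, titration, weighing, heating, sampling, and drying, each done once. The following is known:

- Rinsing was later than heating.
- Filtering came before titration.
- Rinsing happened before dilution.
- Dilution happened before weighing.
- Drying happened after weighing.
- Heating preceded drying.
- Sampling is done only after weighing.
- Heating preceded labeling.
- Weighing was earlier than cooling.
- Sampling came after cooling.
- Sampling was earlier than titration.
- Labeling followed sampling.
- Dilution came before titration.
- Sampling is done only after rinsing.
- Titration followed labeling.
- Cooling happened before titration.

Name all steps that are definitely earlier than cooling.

dilution, heating, rinsing, weighing

Directly stated before cooling: weighing.
Dilution reaches cooling via dilution → weighing → cooling.
Heating reaches cooling via heating → rinsing → dilution → weighing → cooling.
Rinsing reaches cooling via rinsing → dilution → weighing → cooling.
No chain forces titration (or any of the others) ahead of cooling.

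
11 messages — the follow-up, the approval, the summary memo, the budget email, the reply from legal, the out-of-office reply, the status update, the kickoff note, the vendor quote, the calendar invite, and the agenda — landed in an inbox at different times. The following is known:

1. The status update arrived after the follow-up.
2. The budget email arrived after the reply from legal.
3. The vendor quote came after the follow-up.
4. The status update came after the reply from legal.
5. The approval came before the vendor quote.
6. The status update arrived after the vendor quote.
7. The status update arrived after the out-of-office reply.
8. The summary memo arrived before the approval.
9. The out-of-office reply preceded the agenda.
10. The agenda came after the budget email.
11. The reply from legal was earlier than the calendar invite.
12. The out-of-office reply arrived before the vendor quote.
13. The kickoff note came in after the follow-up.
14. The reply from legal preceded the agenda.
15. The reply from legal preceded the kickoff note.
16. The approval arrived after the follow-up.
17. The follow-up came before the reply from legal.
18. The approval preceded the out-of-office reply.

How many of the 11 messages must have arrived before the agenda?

6

Directly stated before the agenda: the budget email, the out-of-office reply, and the reply from legal.
The approval reaches the agenda via the approval → the out-of-office reply → the agenda.
The follow-up reaches the agenda via the follow-up → the reply from legal → the agenda.
The summary memo reaches the agenda via the summary memo → the approval → the out-of-office reply → the agenda.
That's the approval, the budget email, the follow-up, the out-of-office reply, the reply from legal, and the summary memo — 6 in all.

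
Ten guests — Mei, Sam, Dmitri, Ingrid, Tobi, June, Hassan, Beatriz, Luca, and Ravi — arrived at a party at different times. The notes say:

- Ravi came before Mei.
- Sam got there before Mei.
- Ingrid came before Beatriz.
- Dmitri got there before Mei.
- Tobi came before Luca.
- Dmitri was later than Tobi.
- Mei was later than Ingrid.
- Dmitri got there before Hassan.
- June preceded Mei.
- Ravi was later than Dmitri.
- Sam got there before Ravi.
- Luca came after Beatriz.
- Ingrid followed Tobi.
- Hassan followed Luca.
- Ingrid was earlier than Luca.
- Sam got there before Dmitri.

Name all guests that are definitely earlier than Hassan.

Directly stated before Hassan: Dmitri and Luca.
Beatriz reaches Hassan via Beatriz → Luca → Hassan.
Ingrid reaches Hassan via Ingrid → Luca → Hassan.
Sam reaches Hassan via Sam → Dmitri → Hassan.
Likewise Tobi reaches Hassan by chaining the stated constraints.

Beatriz, Dmitri, Ingrid, Luca, Sam, Tobi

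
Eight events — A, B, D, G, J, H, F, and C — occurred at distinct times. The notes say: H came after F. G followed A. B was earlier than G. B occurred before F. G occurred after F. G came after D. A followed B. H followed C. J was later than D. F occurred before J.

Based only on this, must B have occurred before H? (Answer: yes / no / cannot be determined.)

Chain the constraints: B → F → H. Each link is directly stated, so B comes before H.

yes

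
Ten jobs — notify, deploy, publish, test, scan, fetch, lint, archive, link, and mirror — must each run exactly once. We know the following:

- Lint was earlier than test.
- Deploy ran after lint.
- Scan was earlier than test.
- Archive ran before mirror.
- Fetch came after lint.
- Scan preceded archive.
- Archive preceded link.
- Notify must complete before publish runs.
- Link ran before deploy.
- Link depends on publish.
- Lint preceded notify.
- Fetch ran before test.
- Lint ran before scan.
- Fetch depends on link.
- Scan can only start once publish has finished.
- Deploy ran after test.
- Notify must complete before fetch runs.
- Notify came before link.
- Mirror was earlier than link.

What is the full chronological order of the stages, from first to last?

lint, notify, publish, scan, archive, mirror, link, fetch, test, deploy

The constraints fix every adjacent pair, so only one ordering works:
lint → notify → publish → scan → archive → mirror → link → fetch → test → deploy.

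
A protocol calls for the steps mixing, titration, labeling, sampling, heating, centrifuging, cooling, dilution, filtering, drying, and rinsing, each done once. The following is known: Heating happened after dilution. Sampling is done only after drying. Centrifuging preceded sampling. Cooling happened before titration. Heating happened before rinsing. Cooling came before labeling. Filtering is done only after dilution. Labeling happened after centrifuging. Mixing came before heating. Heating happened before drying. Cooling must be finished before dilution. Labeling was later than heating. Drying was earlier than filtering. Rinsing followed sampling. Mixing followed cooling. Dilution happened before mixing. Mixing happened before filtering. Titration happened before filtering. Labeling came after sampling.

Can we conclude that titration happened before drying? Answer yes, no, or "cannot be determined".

No chain of stated constraints runs from titration to drying, and none runs from drying to titration either.
So the relative order of titration and drying is not fixed by the given facts.

cannot be determined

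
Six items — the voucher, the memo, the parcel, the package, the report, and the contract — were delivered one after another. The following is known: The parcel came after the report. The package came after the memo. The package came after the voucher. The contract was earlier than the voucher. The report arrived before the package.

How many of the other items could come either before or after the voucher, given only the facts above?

3

Forced before the voucher: the contract; forced after the voucher: the package.
That leaves the memo, the parcel, and the report with no forced order relative to the voucher — 3.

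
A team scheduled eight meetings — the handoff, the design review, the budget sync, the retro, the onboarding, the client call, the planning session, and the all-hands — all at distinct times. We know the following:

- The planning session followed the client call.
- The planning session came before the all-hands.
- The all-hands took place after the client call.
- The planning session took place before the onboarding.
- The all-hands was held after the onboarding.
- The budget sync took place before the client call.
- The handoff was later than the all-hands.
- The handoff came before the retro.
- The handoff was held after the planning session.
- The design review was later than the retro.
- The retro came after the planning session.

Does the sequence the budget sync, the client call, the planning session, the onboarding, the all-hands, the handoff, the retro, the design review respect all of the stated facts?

Check each stated constraint against the proposed order — e.g. the planning session is ahead of the handoff; the planning session is ahead of the retro. Every pair is in the required order; nothing is violated.

yes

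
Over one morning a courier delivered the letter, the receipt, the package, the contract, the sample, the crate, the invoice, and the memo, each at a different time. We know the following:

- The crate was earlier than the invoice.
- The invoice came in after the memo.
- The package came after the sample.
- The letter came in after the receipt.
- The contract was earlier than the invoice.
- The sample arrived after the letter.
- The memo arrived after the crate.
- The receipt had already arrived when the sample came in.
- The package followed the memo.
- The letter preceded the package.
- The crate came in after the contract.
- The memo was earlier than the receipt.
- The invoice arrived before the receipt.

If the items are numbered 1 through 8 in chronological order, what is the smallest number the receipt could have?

The contract, the crate, the invoice, and the memo must all come before the receipt — 4 forced predecessors.
Nothing else is forced ahead of the receipt, so its earliest slot is position 4 + 1 = 5.

5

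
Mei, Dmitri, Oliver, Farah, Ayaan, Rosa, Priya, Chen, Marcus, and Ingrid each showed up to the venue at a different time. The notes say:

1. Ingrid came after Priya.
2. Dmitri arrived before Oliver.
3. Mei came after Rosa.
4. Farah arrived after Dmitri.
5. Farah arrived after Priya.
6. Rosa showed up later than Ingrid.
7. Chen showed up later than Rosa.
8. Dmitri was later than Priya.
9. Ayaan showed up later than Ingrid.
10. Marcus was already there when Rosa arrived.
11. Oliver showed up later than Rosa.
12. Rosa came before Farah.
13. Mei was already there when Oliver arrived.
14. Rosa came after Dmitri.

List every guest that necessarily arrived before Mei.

Dmitri, Ingrid, Marcus, Priya, Rosa

Directly stated before Mei: Rosa.
Dmitri reaches Mei via Dmitri → Rosa → Mei.
Ingrid reaches Mei via Ingrid → Rosa → Mei.
Marcus reaches Mei via Marcus → Rosa → Mei.
Likewise Priya reaches Mei by chaining the stated constraints.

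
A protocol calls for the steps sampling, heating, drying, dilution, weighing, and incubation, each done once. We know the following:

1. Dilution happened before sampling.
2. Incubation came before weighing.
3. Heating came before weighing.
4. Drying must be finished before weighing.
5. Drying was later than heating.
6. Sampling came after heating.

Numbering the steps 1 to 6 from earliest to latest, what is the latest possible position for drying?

Drying must come before weighing — 1 step forced after it.
Everything else can be placed before drying in some valid order, so drying can sit as late as position 6 − 1 = 5.

5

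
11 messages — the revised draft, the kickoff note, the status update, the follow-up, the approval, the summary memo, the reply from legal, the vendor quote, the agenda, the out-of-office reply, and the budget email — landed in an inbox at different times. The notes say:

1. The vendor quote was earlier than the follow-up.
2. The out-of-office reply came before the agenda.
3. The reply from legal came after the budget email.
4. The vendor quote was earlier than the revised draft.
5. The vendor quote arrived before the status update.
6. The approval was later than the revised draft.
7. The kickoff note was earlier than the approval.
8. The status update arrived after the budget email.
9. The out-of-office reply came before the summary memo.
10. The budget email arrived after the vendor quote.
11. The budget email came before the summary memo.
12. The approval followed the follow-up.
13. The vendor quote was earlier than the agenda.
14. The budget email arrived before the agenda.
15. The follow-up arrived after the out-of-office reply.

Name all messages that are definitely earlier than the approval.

the follow-up, the kickoff note, the out-of-office reply, the revised draft, the vendor quote

Directly stated before the approval: the follow-up, the kickoff note, and the revised draft.
The out-of-office reply reaches the approval via the out-of-office reply → the follow-up → the approval.
The vendor quote reaches the approval via the vendor quote → the revised draft → the approval.
No chain forces the budget email (or any of the others) ahead of the approval.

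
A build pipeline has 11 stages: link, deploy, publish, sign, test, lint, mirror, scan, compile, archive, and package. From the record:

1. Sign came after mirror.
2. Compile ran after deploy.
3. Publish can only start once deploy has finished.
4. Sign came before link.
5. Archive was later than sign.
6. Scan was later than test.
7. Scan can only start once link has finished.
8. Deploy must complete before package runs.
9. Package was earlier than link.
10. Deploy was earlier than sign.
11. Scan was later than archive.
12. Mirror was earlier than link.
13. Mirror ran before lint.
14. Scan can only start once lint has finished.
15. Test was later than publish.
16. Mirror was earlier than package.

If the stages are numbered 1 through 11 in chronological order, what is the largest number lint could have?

10

Lint must come before scan — 1 stage forced after it.
Everything else can be placed before lint in some valid order, so lint can sit as late as position 11 − 1 = 10.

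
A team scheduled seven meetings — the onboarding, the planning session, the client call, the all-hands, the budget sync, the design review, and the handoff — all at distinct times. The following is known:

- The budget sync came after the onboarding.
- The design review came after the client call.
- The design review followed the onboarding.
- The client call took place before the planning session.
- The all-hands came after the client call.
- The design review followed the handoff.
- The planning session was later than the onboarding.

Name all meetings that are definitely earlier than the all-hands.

Directly stated before the all-hands: the client call.
No chain forces the planning session (or any of the others) ahead of the all-hands.

the client call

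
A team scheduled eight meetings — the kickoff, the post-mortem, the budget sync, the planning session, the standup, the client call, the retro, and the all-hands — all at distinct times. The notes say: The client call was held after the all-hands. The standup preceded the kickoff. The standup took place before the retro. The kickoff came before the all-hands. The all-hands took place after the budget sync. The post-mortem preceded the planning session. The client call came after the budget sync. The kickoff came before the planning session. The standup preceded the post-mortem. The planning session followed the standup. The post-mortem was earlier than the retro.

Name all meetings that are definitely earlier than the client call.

Directly stated before the client call: the all-hands and the budget sync.
The kickoff reaches the client call via the kickoff → the all-hands → the client call.
The standup reaches the client call via the standup → the kickoff → the all-hands → the client call.
No chain forces the post-mortem (or any of the others) ahead of the client call.

the all-hands, the budget sync, the kickoff, the standup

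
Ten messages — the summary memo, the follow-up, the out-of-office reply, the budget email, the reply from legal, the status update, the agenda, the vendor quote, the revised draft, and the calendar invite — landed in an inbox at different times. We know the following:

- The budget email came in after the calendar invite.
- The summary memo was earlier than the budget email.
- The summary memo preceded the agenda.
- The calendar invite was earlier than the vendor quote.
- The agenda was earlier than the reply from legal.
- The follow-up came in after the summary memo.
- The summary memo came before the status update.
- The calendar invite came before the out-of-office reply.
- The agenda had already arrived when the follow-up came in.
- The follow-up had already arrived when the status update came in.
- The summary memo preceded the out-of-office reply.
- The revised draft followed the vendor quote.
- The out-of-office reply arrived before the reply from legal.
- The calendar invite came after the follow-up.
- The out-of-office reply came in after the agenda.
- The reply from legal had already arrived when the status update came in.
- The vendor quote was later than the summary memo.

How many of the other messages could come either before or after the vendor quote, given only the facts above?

4

Forced before the vendor quote: the agenda, the calendar invite, the follow-up, and the summary memo; forced after the vendor quote: the revised draft.
That leaves the budget email, the out-of-office reply, the reply from legal, and the status update with no forced order relative to the vendor quote — 4.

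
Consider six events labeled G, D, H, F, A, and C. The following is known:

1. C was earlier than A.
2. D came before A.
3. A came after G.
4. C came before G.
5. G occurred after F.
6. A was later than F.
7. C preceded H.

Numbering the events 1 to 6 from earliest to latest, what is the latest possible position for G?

5

G must come before A — 1 event forced after it.
Everything else can be placed before G in some valid order, so G can sit as late as position 6 − 1 = 5.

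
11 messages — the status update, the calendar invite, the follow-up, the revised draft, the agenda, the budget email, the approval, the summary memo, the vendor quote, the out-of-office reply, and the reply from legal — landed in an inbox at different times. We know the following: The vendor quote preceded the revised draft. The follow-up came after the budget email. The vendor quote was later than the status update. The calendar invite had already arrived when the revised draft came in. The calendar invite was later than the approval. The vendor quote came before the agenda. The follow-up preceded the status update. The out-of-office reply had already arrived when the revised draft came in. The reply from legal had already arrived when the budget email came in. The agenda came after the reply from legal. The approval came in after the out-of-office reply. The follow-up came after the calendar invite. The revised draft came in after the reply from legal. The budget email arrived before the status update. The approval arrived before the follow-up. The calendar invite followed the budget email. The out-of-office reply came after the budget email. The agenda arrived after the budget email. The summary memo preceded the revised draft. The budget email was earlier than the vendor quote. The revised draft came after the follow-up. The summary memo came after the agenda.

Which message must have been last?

Every other message has a chain of constraints placing it before the revised draft, so the revised draft is last.

the revised draft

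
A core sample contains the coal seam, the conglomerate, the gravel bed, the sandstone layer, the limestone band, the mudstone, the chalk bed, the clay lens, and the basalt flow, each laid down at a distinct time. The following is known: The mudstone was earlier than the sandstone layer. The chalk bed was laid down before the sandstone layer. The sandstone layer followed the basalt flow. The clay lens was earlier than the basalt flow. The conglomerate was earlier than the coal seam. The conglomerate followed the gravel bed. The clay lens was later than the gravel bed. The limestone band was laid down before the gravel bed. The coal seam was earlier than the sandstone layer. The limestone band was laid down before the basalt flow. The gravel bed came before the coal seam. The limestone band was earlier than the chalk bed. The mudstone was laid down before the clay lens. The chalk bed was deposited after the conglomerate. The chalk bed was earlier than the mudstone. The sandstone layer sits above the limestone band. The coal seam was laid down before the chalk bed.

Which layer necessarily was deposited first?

The limestone band has a chain of constraints placing it before every other layer, so the limestone band must be first.

the limestone band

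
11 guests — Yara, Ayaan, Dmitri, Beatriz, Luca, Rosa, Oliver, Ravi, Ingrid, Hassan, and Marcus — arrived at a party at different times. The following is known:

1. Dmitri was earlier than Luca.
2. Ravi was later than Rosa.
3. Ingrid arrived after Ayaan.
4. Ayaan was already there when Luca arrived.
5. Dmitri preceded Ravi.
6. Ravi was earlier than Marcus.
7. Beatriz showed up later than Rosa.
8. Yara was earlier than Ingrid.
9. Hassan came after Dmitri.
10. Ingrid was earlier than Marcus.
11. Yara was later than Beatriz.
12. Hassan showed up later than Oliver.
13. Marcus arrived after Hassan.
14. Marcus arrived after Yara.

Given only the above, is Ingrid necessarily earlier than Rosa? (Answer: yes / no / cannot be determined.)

Tracing the constraints gives Rosa → Beatriz → Yara → Ingrid, so Rosa must come before Ingrid.
That means Ingrid cannot be before Rosa.

no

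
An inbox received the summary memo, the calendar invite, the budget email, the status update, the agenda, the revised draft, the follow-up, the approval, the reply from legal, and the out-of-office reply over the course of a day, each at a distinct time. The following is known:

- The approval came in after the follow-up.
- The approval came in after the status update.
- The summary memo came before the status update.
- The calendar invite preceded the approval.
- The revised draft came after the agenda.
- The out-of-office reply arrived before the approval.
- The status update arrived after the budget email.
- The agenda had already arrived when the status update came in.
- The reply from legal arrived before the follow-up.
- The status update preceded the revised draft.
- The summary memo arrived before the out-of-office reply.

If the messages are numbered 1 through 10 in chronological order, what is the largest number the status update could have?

8

The status update must come before the approval and the revised draft — 2 messages forced after it.
Everything else can be placed before the status update in some valid order, so the status update can sit as late as position 10 − 2 = 8.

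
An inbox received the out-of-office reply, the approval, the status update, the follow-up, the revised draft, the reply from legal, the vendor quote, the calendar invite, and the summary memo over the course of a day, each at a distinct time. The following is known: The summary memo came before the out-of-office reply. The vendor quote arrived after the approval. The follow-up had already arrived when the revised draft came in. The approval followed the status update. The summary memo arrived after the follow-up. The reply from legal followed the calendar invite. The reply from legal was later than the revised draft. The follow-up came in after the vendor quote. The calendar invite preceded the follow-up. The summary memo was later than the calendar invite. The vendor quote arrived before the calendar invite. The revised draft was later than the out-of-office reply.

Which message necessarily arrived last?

Every other message has a chain of constraints placing it before the reply from legal, so the reply from legal is last.

the reply from legal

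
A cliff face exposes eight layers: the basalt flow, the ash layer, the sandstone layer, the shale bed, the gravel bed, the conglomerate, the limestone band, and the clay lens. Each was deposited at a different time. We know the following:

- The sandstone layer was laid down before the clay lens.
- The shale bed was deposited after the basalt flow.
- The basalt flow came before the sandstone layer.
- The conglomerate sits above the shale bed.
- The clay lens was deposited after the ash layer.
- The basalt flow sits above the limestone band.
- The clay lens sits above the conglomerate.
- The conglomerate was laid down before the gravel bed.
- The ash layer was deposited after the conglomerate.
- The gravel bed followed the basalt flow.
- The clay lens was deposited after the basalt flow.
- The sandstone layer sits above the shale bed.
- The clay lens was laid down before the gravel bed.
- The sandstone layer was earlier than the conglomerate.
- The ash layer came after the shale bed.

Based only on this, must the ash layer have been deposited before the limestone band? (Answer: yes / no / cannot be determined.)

no

Tracing the constraints gives the limestone band → the basalt flow → the shale bed → the ash layer, so the limestone band must come before the ash layer.
That means the ash layer cannot be before the limestone band.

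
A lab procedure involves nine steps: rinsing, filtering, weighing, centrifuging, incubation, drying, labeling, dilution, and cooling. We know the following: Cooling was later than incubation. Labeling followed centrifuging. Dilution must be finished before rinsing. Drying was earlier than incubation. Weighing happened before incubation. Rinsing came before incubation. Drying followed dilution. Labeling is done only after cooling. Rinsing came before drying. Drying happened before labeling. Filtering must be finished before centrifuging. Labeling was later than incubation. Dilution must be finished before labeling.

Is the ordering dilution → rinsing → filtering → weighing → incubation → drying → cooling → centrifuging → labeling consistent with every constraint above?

The constraints require drying before incubation, but in the proposed sequence incubation appears ahead of drying. That one violation is enough.

no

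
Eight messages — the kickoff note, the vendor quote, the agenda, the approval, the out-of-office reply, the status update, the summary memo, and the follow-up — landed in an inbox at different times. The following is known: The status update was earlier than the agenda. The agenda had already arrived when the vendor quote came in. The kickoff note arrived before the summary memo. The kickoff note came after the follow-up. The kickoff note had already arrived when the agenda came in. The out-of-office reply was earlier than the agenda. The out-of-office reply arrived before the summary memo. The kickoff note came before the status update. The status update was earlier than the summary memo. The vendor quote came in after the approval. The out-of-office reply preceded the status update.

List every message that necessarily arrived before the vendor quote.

the agenda, the approval, the follow-up, the kickoff note, the out-of-office reply, the status update

Directly stated before the vendor quote: the agenda and the approval.
The follow-up reaches the vendor quote via the follow-up → the kickoff note → the agenda → the vendor quote.
The kickoff note reaches the vendor quote via the kickoff note → the agenda → the vendor quote.
The out-of-office reply reaches the vendor quote via the out-of-office reply → the agenda → the vendor quote.
Likewise the status update reaches the vendor quote by chaining the stated constraints.
No chain forces the summary memo ahead of the vendor quote.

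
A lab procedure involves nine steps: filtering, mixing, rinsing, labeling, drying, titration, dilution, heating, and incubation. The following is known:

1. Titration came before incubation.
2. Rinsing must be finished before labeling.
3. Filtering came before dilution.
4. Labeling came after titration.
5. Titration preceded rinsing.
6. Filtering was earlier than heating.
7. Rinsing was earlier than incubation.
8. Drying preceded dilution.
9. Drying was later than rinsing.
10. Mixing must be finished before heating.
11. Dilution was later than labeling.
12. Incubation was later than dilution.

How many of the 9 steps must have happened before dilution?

Directly stated before dilution: drying, filtering, and labeling.
Rinsing reaches dilution via rinsing → drying → dilution.
Titration reaches dilution via titration → labeling → dilution.
No chain forces incubation (or any of the others) ahead of dilution.
That's drying, filtering, labeling, rinsing, and titration — 5 in all.

5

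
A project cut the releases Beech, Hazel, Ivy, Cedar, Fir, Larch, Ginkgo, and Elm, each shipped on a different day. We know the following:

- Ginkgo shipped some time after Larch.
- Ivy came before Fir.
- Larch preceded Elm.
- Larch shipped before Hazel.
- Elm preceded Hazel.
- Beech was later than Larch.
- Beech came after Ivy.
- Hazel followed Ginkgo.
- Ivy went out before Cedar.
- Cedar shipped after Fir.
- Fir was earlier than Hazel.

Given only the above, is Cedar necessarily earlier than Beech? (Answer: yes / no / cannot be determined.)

No chain of stated constraints runs from Cedar to Beech, and none runs from Beech to Cedar either.
So the relative order of Cedar and Beech is not fixed by the given facts.

cannot be determined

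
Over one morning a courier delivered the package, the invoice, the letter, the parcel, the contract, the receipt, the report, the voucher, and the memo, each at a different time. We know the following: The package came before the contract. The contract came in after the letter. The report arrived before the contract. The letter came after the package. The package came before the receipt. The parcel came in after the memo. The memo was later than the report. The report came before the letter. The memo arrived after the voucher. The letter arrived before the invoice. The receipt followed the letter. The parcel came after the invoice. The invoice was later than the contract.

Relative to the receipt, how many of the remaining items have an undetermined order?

Forced before the receipt: the letter, the package, and the report.
That leaves the contract, the invoice, the memo, the parcel, and the voucher with no forced order relative to the receipt — 5.

5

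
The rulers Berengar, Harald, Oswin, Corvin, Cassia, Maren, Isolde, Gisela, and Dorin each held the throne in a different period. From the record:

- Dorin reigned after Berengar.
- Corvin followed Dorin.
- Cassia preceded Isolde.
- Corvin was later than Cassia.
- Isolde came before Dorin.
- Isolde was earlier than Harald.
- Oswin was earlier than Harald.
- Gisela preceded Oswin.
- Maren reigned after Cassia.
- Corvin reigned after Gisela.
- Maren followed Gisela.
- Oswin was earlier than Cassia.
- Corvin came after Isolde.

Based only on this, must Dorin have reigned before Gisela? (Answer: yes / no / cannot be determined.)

no

Tracing the constraints gives Gisela → Oswin → Cassia → Isolde → Dorin, so Gisela must come before Dorin.
That means Dorin cannot be before Gisela.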